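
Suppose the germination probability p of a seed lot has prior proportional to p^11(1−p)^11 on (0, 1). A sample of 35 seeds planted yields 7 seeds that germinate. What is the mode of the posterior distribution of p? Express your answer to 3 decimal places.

The prior density ∝ p^11(1−p)^11 is the kernel of Beta(12, 12).
Data: 7 successes in 35 trials. The binomial likelihood contributes p^7(1−p)^28, so the posterior is Beta(12+7, 12+28) = Beta(19, 40).
For Beta(a, b) with a, b > 1 the mode is (a−1)/(a+b−2) = 18/57 ≈ 0.316.

p̂_MAP = 0.316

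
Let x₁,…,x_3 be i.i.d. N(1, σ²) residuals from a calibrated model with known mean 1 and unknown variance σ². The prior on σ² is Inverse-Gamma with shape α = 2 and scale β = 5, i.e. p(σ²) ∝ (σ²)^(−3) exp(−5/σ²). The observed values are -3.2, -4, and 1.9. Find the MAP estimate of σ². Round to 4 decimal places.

σ̂²_MAP = 5.9389

Sum of squared deviations about the known mean: SS = (-3.2−1)² + (-4−1)² + (1.9−1)² = 43.45.
The Normal likelihood contributes (σ²)^(−n/2) exp(−SS/(2σ²)), so the posterior is Inverse-Gamma(α + n/2, β + SS/2) = Inverse-Gamma(3.5, 26.725).
The mode of Inverse-Gamma(a, b) is b/(a+1) = 26.725/4.5 ≈ 5.9389.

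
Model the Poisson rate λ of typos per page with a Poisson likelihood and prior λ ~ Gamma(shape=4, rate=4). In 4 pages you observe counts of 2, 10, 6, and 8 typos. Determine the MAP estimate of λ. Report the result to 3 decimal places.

λ̂_MAP = 3.625

Σxᵢ = 2+10+6+8 = 26, with n = 4.
Posterior ∝ λ^3e^(−4λ) · λ^26e^(−4λ) = λ^29e^(−8λ), i.e. Gamma(shape=30, rate=8).
The mode of a Gamma(a, b) with a ≥ 1 (shape–rate) is (a−1)/b = 29/8 ≈ 3.625.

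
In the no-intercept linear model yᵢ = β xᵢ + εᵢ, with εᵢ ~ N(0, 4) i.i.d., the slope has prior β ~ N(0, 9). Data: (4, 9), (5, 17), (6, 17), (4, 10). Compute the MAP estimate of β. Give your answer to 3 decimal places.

β̂_MAP = 2.815

log p(β | y) = −Σ(yᵢ − βxᵢ)²/(2·4) − β²/(2·9) + const.
Setting the derivative to zero: Σxᵢ(yᵢ − βxᵢ)/4 − β/9 = 0, so β = Σxᵢyᵢ / (Σxᵢ² + σ²/τ²).
Σxᵢyᵢ = 4·9 + 5·17 + 6·17 + 4·10 = 263; Σxᵢ² = 93; σ²/τ² = 4/9.
β̂_MAP = 263 / (93 + 4/9) = 263/(841/9) = 2367/841 ≈ 2.815.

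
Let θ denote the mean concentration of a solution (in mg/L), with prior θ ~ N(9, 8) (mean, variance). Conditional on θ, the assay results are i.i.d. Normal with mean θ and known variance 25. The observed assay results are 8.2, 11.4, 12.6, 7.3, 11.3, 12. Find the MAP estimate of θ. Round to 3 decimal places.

n = 6; x̄ = (8.2 + 11.4 + 12.6 + 7.3 + 11.3 + 12)/6 = 62.8/6 = 157/15 ≈ 10.4667.
For a Normal prior and Normal likelihood with known variance, the posterior is Normal; its mode equals its mean, the precision-weighted average.
Prior precision 1/σ₀² = 1/8 = 0.125; data precision n/σ² = 6/25 = 0.24.
θ̂ = (0.125·9 + 0.24·(157/15)) / (0.125 + 0.24) = 3.637/0.365 = 3637/365 ≈ 9.964.

θ̂_MAP = 9.964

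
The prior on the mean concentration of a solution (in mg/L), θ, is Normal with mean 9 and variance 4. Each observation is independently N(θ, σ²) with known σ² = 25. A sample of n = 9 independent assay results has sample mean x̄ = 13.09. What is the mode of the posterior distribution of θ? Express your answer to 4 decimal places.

n = 9, x̄ = 13.09.
For a Normal prior and Normal likelihood with known variance, the posterior is Normal; its mode equals its mean, the precision-weighted average.
Prior precision 1/σ₀² = 1/4 = 0.25; data precision n/σ² = 9/25 = 0.36.
θ̂ = (0.25·9 + 0.36·13.09) / (0.25 + 0.36) = 6.9624/0.61 = 17406/1525 ≈ 11.4138.

θ̂_MAP = 11.4138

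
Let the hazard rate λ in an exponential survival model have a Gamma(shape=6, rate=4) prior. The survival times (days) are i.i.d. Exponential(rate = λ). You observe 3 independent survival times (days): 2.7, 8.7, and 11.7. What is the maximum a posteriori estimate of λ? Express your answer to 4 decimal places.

λ̂_MAP = 0.2952

The Exponential(rate=λ) likelihood is ∝ λ^n e^(−λΣtᵢ). Here n = 3 and Σtᵢ = 2.7 + 8.7 + 11.7 = 23.1.
Posterior ∝ λ^5e^(−4λ) · λ^3e^(−23.1λ) = λ^8e^(−27.1λ), i.e. Gamma(9, 27.1).
Mode = (a−1)/b = 8/27.1 ≈ 0.2952.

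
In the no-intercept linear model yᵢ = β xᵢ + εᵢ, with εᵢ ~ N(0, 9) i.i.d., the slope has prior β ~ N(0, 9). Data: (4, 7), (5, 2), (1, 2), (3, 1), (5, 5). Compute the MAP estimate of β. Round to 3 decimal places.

β̂_MAP = 0.883

log p(β | y) = −Σ(yᵢ − βxᵢ)²/(2·9) − β²/(2·9) + const.
Setting the derivative to zero: Σxᵢ(yᵢ − βxᵢ)/9 − β/9 = 0, so β = Σxᵢyᵢ / (Σxᵢ² + σ²/τ²).
Σxᵢyᵢ = 4·7 + 5·2 + 1·2 + 3·1 + 5·5 = 68; Σxᵢ² = 76; σ²/τ² = 1.
β̂_MAP = 68 / (76 + 1) = 68/77 ≈ 0.883.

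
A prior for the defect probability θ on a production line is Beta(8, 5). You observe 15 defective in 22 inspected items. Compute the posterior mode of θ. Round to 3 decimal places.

Prior: Beta(8, 5).
Data: 15 successes in 22 trials. The binomial likelihood contributes θ^15(1−θ)^7, so the posterior is Beta(8+15, 5+7) = Beta(23, 12).
For Beta(a, b) with a, b > 1 the mode is (a−1)/(a+b−2) = 22/33 ≈ 0.667.

θ̂_MAP = 0.667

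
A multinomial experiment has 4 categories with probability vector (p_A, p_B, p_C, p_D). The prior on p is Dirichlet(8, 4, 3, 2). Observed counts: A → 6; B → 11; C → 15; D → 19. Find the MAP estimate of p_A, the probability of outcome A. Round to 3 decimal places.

The posterior is Dirichlet(αᵢ + nᵢ) = Dirichlet(14, 15, 18, 21).
For a Dirichlet(a₁,…,a_K) with all aᵢ > 1, the mode has j-th component (aⱼ − 1)/(Σaᵢ − K).
Here Σaᵢ = 68 and K = 4, so p_A = (14 − 1)/(68 − 4) = 13/64 ≈ 0.203.

MAP estimate of p_A = 0.203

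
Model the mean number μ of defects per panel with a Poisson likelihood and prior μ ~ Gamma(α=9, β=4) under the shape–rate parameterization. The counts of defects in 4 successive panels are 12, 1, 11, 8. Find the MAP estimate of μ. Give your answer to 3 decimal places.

Σxᵢ = 12+1+11+8 = 32, with n = 4.
Posterior ∝ μ^8e^(−4μ) · μ^32e^(−4μ) = μ^40e^(−8μ), i.e. Gamma(shape=41, rate=8).
The mode of a Gamma(a, b) with a ≥ 1 (shape–rate) is (a−1)/b = 40/8 ≈ 5.000.

μ̂_MAP = 5.000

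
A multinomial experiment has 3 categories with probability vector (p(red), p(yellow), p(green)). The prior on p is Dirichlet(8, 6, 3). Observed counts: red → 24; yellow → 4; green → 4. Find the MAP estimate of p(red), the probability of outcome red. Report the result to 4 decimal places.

The posterior is Dirichlet(αᵢ + nᵢ) = Dirichlet(32, 10, 7).
For a Dirichlet(a₁,…,a_K) with all aᵢ > 1, the mode has j-th component (aⱼ − 1)/(Σaᵢ − K).
Here Σaᵢ = 49 and K = 3, so p(red) = (32 − 1)/(49 − 3) = 31/46 ≈ 0.6739.

MAP estimate of p(red) = 0.6739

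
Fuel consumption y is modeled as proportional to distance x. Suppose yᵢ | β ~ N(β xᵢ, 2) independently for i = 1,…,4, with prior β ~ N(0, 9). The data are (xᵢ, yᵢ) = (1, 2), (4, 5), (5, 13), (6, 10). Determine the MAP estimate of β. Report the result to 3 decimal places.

β̂_MAP = 1.879

log p(β | y) = −Σ(yᵢ − βxᵢ)²/(2·2) − β²/(2·9) + const.
Setting the derivative to zero: Σxᵢ(yᵢ − βxᵢ)/2 − β/9 = 0, so β = Σxᵢyᵢ / (Σxᵢ² + σ²/τ²).
Σxᵢyᵢ = 1·2 + 4·5 + 5·13 + 6·10 = 147; Σxᵢ² = 78; σ²/τ² = 2/9.
β̂_MAP = 147 / (78 + 2/9) = 147/(704/9) = 1323/704 ≈ 1.879.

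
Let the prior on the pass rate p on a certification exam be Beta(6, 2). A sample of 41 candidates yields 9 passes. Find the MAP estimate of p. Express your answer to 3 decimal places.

p̂_MAP = 0.298

Prior: Beta(6, 2).
Data: 9 successes in 41 trials. The binomial likelihood contributes p^9(1−p)^32, so the posterior is Beta(6+9, 2+32) = Beta(15, 34).
For Beta(a, b) with a, b > 1 the mode is (a−1)/(a+b−2) = 14/47 ≈ 0.298.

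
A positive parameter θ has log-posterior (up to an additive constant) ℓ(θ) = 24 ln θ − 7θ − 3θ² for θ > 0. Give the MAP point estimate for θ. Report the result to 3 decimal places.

θ̂_MAP = 1.500

ℓ'(θ) = 24/θ − 7 − 6θ. Setting this to zero and multiplying by θ: 6θ² + 7θ − 24 = 0.
θ = (−7 + √(7² + 4·6·24)) / (2·6) = (−7 + √625) / 12 = (−7 + 25)/12 = 3/2.
ℓ''(θ) = −24/θ² − 6 < 0, confirming a maximum.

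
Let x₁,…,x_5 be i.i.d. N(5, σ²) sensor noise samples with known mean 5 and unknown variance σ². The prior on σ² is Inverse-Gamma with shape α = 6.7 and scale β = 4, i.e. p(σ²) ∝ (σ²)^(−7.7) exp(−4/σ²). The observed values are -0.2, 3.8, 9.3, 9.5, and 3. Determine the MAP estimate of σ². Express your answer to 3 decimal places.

Sum of squared deviations about the known mean: SS = (-0.2−5)² + (3.8−5)² + (9.3−5)² + (9.5−5)² + (3−5)² = 71.22.
The Normal likelihood contributes (σ²)^(−n/2) exp(−SS/(2σ²)), so the posterior is Inverse-Gamma(α + n/2, β + SS/2) = Inverse-Gamma(9.2, 39.61).
The mode of Inverse-Gamma(a, b) is b/(a+1) = 39.61/10.2 ≈ 3.883.

σ̂²_MAP = 3.883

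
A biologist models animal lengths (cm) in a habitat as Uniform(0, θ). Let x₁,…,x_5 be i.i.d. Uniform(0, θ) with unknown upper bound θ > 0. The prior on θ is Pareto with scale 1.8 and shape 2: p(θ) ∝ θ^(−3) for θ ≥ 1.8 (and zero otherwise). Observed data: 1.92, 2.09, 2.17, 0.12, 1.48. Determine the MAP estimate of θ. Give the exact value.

θ̂_MAP = 2.17

The Uniform(0, θ) likelihood is θ^(−n) for θ ≥ max(xᵢ), zero otherwise. Here max(xᵢ) = 2.17.
Posterior ∝ θ^(−3) · θ^(−5) = θ^(−8) on θ ≥ max(1.8, 2.17) = 2.17.
This density is strictly decreasing in θ, so the posterior mode lies at the lower boundary of the support.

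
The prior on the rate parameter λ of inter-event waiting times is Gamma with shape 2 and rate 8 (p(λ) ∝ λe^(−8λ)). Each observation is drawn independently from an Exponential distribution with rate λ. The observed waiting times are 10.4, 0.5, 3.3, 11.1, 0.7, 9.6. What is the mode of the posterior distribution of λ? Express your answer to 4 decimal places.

The Exponential(rate=λ) likelihood is ∝ λ^n e^(−λΣtᵢ). Here n = 6 and Σtᵢ = 10.4 + 0.5 + 3.3 + 11.1 + 0.7 + 9.6 = 35.6.
Posterior ∝ λe^(−8λ) · λ^6e^(−35.6λ) = λ^7e^(−43.6λ), i.e. Gamma(8, 43.6).
Mode = (a−1)/b = 7/43.6 ≈ 0.1606.

λ̂_MAP = 0.1606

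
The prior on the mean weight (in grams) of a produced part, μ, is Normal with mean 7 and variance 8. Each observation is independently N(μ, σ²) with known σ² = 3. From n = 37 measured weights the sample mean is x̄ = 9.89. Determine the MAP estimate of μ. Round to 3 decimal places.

μ̂_MAP = 9.861

n = 37, x̄ = 9.89.
For a Normal prior and Normal likelihood with known variance, the posterior is Normal; its mode equals its mean, the precision-weighted average.
Prior precision 1/σ₀² = 1/8 = 0.125; data precision n/σ² = 37/3.
μ̂ = (0.125·7 + (37/3)·9.89) / (0.125 + 37/3) = (73711/600)/(299/24) = 73711/7475 ≈ 9.861.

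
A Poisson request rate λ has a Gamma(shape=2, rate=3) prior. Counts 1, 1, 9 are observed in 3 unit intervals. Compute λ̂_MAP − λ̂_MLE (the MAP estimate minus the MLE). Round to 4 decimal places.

Σxᵢ = 11. Posterior is Gamma(13, 6); MAP = (13−1)/6 = 12/6 ≈ 2.00000.
MLE = x̄ = 11/3 ≈ 3.66667.
Difference = 12/6 − 11/3 = -5/3 ≈ -1.6667.

MAP − MLE = -1.6667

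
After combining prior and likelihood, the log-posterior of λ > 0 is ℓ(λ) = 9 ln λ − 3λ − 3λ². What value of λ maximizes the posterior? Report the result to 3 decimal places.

λ̂_MAP = 1.000

ℓ'(λ) = 9/λ − 3 − 6λ. Setting this to zero and multiplying by λ: 6λ² + 3λ − 9 = 0.
λ = (−3 + √(3² + 4·6·9)) / (2·6) = (−3 + √225) / 12 = (−3 + 15)/12 = 1.
ℓ''(λ) = −9/λ² − 6 < 0, confirming a maximum.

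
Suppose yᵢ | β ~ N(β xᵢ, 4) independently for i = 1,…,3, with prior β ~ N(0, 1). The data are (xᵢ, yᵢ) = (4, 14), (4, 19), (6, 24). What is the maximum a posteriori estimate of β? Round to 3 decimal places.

log p(β | y) = −Σ(yᵢ − βxᵢ)²/(2·4) − β²/(2·1) + const.
Setting the derivative to zero: Σxᵢ(yᵢ − βxᵢ)/4 − β/1 = 0, so β = Σxᵢyᵢ / (Σxᵢ² + σ²/τ²).
Σxᵢyᵢ = 4·14 + 4·19 + 6·24 = 276; Σxᵢ² = 68; σ²/τ² = 4.
β̂_MAP = 276 / (68 + 4) = 276/72 ≈ 3.833.

β̂_MAP = 3.833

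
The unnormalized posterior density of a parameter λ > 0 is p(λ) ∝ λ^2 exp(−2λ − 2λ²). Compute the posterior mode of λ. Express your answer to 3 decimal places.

ℓ'(λ) = 2/λ − 2 − 4λ. Setting this to zero and multiplying by λ: 4λ² + 2λ − 2 = 0.
λ = (−2 + √(2² + 4·4·2)) / (2·4) = (−2 + √36) / 8 = (−2 + 6)/8 = 1/2.
ℓ''(λ) = −2/λ² − 4 < 0, confirming a maximum.

λ̂_MAP = 0.500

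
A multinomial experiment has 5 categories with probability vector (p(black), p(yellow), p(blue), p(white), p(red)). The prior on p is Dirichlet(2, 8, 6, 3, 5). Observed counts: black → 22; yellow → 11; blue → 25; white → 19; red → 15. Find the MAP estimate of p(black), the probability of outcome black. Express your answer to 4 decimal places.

MAP estimate of p(black) = 0.2072

The posterior is Dirichlet(αᵢ + nᵢ) = Dirichlet(24, 19, 31, 22, 20).
For a Dirichlet(a₁,…,a_K) with all aᵢ > 1, the mode has j-th component (aⱼ − 1)/(Σaᵢ − K).
Here Σaᵢ = 116 and K = 5, so p(black) = (24 − 1)/(116 − 5) = 23/111 ≈ 0.2072.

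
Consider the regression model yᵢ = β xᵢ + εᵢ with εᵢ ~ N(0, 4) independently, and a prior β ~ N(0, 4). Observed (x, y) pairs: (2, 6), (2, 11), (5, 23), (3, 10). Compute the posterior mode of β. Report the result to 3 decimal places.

β̂_MAP = 4.163

log p(β | y) = −Σ(yᵢ − βxᵢ)²/(2·4) − β²/(2·4) + const.
Setting the derivative to zero: Σxᵢ(yᵢ − βxᵢ)/4 − β/4 = 0, so β = Σxᵢyᵢ / (Σxᵢ² + σ²/τ²).
Σxᵢyᵢ = 2·6 + 2·11 + 5·23 + 3·10 = 179; Σxᵢ² = 42; σ²/τ² = 1.
β̂_MAP = 179 / (42 + 1) = 179/43 ≈ 4.163.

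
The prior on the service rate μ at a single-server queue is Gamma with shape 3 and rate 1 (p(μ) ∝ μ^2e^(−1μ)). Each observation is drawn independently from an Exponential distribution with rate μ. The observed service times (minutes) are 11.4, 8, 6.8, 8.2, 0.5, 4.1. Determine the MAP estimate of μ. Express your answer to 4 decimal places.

μ̂_MAP = 0.2000

The Exponential(rate=μ) likelihood is ∝ μ^n e^(−μΣtᵢ). Here n = 6 and Σtᵢ = 11.4 + 8 + 6.8 + 8.2 + 0.5 + 4.1 = 39.
Posterior ∝ μ^2e^(−1μ) · μ^6e^(−39μ) = μ^8e^(−40μ), i.e. Gamma(9, 40).
Mode = (a−1)/b = 8/40 ≈ 0.2000.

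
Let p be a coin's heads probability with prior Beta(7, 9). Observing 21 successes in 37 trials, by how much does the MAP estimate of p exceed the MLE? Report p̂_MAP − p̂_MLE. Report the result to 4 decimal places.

MAP − MLE = -0.0382

Posterior is Beta(28, 25); MAP = (28−1)/(53−2) = 27/51 ≈ 0.52941.
MLE ignores the prior: p̂_MLE = k/n = 21/37 ≈ 0.56757.
Difference = 27/51 − 21/37 = -24/629 ≈ -0.0382.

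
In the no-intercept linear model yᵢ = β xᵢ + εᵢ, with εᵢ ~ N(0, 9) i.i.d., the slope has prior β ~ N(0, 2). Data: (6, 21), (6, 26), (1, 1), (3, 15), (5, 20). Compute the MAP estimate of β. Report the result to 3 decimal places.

log p(β | y) = −Σ(yᵢ − βxᵢ)²/(2·9) − β²/(2·2) + const.
Setting the derivative to zero: Σxᵢ(yᵢ − βxᵢ)/9 − β/2 = 0, so β = Σxᵢyᵢ / (Σxᵢ² + σ²/τ²).
Σxᵢyᵢ = 6·21 + 6·26 + 1·1 + 3·15 + 5·20 = 428; Σxᵢ² = 107; σ²/τ² = 4.5.
β̂_MAP = 428 / (107 + 4.5) = 428/111.5 ≈ 3.839.

β̂_MAP = 3.839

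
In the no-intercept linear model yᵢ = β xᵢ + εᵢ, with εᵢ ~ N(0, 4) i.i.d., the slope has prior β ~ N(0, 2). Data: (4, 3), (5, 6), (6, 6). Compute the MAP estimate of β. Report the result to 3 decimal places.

β̂_MAP = 0.987

log p(β | y) = −Σ(yᵢ − βxᵢ)²/(2·4) − β²/(2·2) + const.
Setting the derivative to zero: Σxᵢ(yᵢ − βxᵢ)/4 − β/2 = 0, so β = Σxᵢyᵢ / (Σxᵢ² + σ²/τ²).
Σxᵢyᵢ = 4·3 + 5·6 + 6·6 = 78; Σxᵢ² = 77; σ²/τ² = 2.
β̂_MAP = 78 / (77 + 2) = 78/79 ≈ 0.987.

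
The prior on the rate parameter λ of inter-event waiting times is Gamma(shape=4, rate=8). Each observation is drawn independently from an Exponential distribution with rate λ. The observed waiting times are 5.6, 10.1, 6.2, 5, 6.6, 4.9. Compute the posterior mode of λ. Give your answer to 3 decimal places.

λ̂_MAP = 0.194

The Exponential(rate=λ) likelihood is ∝ λ^n e^(−λΣtᵢ). Here n = 6 and Σtᵢ = 5.6 + 10.1 + 6.2 + 5 + 6.6 + 4.9 = 38.4.
Posterior ∝ λ^3e^(−8λ) · λ^6e^(−38.4λ) = λ^9e^(−46.4λ), i.e. Gamma(10, 46.4).
Mode = (a−1)/b = 9/46.4 ≈ 0.194.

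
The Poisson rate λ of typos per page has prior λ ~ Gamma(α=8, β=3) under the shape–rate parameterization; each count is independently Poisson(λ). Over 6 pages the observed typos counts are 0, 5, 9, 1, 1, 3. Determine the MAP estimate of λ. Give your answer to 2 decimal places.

λ̂_MAP = 2.89

Σxᵢ = 0+5+9+1+1+3 = 19, with n = 6.
Posterior ∝ λ^7e^(−3λ) · λ^19e^(−6λ) = λ^26e^(−9λ), i.e. Gamma(shape=27, rate=9).
The mode of a Gamma(a, b) with a ≥ 1 (shape–rate) is (a−1)/b = 26/9 ≈ 2.89.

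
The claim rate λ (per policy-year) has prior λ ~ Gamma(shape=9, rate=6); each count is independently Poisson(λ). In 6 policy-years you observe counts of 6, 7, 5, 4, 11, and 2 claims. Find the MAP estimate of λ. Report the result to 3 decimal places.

Σxᵢ = 6+7+5+4+11+2 = 35, with n = 6.
Posterior ∝ λ^8e^(−6λ) · λ^35e^(−6λ) = λ^43e^(−12λ), i.e. Gamma(shape=44, rate=12).
The mode of a Gamma(a, b) with a ≥ 1 (shape–rate) is (a−1)/b = 43/12 ≈ 3.583.

λ̂_MAP = 3.583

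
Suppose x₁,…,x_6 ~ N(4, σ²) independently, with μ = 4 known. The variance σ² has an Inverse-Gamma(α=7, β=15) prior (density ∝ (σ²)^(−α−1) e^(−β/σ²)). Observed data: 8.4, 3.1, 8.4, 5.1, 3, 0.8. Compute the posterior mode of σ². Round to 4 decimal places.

Sum of squared deviations about the known mean: SS = (8.4−4)² + (3.1−4)² + (8.4−4)² + (5.1−4)² + (3−4)² + (0.8−4)² = 51.98.
The Normal likelihood contributes (σ²)^(−n/2) exp(−SS/(2σ²)), so the posterior is Inverse-Gamma(α + n/2, β + SS/2) = Inverse-Gamma(10, 40.99).
The mode of Inverse-Gamma(a, b) is b/(a+1) = 40.99/11 ≈ 3.7264.

σ̂²_MAP = 3.7264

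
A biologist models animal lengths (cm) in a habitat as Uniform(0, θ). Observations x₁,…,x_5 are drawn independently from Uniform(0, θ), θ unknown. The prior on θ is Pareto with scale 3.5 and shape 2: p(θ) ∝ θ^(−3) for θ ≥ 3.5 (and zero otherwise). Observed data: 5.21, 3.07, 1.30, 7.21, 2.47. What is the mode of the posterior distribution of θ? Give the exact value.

The Uniform(0, θ) likelihood is θ^(−n) for θ ≥ max(xᵢ), zero otherwise. Here max(xᵢ) = 7.21.
Posterior ∝ θ^(−3) · θ^(−5) = θ^(−8) on θ ≥ max(3.5, 7.21) = 7.21.
This density is strictly decreasing in θ, so the posterior mode lies at the lower boundary of the support.

θ̂_MAP = 7.21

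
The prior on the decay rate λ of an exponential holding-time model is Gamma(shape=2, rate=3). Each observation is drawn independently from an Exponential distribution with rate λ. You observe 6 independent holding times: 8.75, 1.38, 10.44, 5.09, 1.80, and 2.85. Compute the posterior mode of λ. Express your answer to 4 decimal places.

The Exponential(rate=λ) likelihood is ∝ λ^n e^(−λΣtᵢ). Here n = 6 and Σtᵢ = 8.75 + 1.38 + 10.44 + 5.09 + 1.80 + 2.85 = 30.31.
Posterior ∝ λe^(−3λ) · λ^6e^(−30.31λ) = λ^7e^(−33.31λ), i.e. Gamma(8, 33.31).
Mode = (a−1)/b = 7/33.31 ≈ 0.2101.

λ̂_MAP = 0.2101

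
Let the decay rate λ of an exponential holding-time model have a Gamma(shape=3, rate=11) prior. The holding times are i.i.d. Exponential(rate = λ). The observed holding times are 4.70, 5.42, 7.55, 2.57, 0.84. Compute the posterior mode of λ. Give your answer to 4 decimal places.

The Exponential(rate=λ) likelihood is ∝ λ^n e^(−λΣtᵢ). Here n = 5 and Σtᵢ = 4.70 + 5.42 + 7.55 + 2.57 + 0.84 = 21.08.
Posterior ∝ λ^2e^(−11λ) · λ^5e^(−21.08λ) = λ^7e^(−32.08λ), i.e. Gamma(8, 32.08).
Mode = (a−1)/b = 7/32.08 ≈ 0.2182.

λ̂_MAP = 0.2182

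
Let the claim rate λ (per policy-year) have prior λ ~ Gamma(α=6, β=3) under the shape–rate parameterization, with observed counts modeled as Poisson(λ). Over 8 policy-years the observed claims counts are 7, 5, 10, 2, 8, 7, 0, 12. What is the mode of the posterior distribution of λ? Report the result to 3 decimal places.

Σxᵢ = 7+5+10+2+8+7+0+12 = 51, with n = 8.
Posterior ∝ λ^5e^(−3λ) · λ^51e^(−8λ) = λ^56e^(−11λ), i.e. Gamma(shape=57, rate=11).
The mode of a Gamma(a, b) with a ≥ 1 (shape–rate) is (a−1)/b = 56/11 ≈ 5.091.

λ̂_MAP = 5.091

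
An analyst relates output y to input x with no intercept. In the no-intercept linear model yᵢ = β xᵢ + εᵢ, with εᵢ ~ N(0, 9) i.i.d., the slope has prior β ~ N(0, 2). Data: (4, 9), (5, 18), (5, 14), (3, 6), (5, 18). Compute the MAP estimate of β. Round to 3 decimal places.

log p(β | y) = −Σ(yᵢ − βxᵢ)²/(2·9) − β²/(2·2) + const.
Setting the derivative to zero: Σxᵢ(yᵢ − βxᵢ)/9 − β/2 = 0, so β = Σxᵢyᵢ / (Σxᵢ² + σ²/τ²).
Σxᵢyᵢ = 4·9 + 5·18 + 5·14 + 3·6 + 5·18 = 304; Σxᵢ² = 100; σ²/τ² = 4.5.
β̂_MAP = 304 / (100 + 4.5) = 304/104.5 ≈ 2.909.

β̂_MAP = 2.909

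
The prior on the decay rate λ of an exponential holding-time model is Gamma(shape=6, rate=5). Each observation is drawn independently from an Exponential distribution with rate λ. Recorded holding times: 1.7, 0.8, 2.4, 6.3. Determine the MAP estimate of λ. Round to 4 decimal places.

The Exponential(rate=λ) likelihood is ∝ λ^n e^(−λΣtᵢ). Here n = 4 and Σtᵢ = 1.7 + 0.8 + 2.4 + 6.3 = 11.2.
Posterior ∝ λ^5e^(−5λ) · λ^4e^(−11.2λ) = λ^9e^(−16.2λ), i.e. Gamma(10, 16.2).
Mode = (a−1)/b = 9/16.2 ≈ 0.5556.

λ̂_MAP = 0.5556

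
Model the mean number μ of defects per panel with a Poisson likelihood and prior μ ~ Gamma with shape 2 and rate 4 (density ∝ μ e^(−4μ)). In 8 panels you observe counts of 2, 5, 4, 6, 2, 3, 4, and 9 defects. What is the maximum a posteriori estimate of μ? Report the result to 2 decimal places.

μ̂_MAP = 3.00

Σxᵢ = 2+5+4+6+2+3+4+9 = 35, with n = 8.
Posterior ∝ μe^(−4μ) · μ^35e^(−8μ) = μ^36e^(−12μ), i.e. Gamma(shape=37, rate=12).
The mode of a Gamma(a, b) with a ≥ 1 (shape–rate) is (a−1)/b = 36/12 ≈ 3.00.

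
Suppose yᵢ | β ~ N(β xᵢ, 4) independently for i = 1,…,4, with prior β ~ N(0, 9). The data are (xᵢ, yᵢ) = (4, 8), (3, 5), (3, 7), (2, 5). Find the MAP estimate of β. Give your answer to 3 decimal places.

β̂_MAP = 2.029

log p(β | y) = −Σ(yᵢ − βxᵢ)²/(2·4) − β²/(2·9) + const.
Setting the derivative to zero: Σxᵢ(yᵢ − βxᵢ)/4 − β/9 = 0, so β = Σxᵢyᵢ / (Σxᵢ² + σ²/τ²).
Σxᵢyᵢ = 4·8 + 3·5 + 3·7 + 2·5 = 78; Σxᵢ² = 38; σ²/τ² = 4/9.
β̂_MAP = 78 / (38 + 4/9) = 78/(346/9) = 351/173 ≈ 2.029.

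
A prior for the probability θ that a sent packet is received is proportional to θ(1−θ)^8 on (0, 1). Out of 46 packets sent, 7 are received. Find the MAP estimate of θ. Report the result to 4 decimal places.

θ̂_MAP = 0.1455

The prior density ∝ θ(1−θ)^8 is the kernel of Beta(2, 9).
Data: 7 successes in 46 trials. The binomial likelihood contributes θ^7(1−θ)^39, so the posterior is Beta(2+7, 9+39) = Beta(9, 48).
For Beta(a, b) with a, b > 1 the mode is (a−1)/(a+b−2) = 8/55 ≈ 0.1455.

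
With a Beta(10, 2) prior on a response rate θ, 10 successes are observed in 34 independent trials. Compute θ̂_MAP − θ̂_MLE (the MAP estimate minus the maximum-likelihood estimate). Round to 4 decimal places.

Posterior is Beta(20, 26); MAP = (20−1)/(46−2) = 19/44 ≈ 0.43182.
MLE ignores the prior: θ̂_MLE = k/n = 10/34 ≈ 0.29412.
Difference = 19/44 − 10/34 = 103/748 ≈ 0.1377.

MAP − MLE = 0.1377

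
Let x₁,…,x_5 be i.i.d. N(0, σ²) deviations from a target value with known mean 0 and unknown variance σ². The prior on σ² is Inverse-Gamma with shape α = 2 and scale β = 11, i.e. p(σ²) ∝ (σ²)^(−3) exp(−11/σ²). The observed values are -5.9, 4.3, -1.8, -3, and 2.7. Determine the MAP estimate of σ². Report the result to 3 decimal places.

σ̂²_MAP = 8.621

Sum of squared deviations about the known mean: SS = (-5.9−0)² + (4.3−0)² + (-1.8−0)² + (-3−0)² + (2.7−0)² = 72.83.
The Normal likelihood contributes (σ²)^(−n/2) exp(−SS/(2σ²)), so the posterior is Inverse-Gamma(α + n/2, β + SS/2) = Inverse-Gamma(4.5, 47.415).
The mode of Inverse-Gamma(a, b) is b/(a+1) = 47.415/5.5 ≈ 8.621.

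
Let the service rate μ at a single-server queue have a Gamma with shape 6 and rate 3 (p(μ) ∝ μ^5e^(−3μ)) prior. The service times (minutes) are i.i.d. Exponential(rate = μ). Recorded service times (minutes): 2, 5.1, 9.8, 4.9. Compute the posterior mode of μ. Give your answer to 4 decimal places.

The Exponential(rate=μ) likelihood is ∝ μ^n e^(−μΣtᵢ). Here n = 4 and Σtᵢ = 2 + 5.1 + 9.8 + 4.9 = 21.8.
Posterior ∝ μ^5e^(−3μ) · μ^4e^(−21.8μ) = μ^9e^(−24.8μ), i.e. Gamma(10, 24.8).
Mode = (a−1)/b = 9/24.8 ≈ 0.3629.

μ̂_MAP = 0.3629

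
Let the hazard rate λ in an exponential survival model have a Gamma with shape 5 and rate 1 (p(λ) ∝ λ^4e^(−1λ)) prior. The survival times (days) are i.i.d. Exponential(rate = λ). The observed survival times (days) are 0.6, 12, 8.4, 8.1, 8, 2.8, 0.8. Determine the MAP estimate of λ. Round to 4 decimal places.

The Exponential(rate=λ) likelihood is ∝ λ^n e^(−λΣtᵢ). Here n = 7 and Σtᵢ = 0.6 + 12 + 8.4 + 8.1 + 8 + 2.8 + 0.8 = 40.7.
Posterior ∝ λ^4e^(−1λ) · λ^7e^(−40.7λ) = λ^11e^(−41.7λ), i.e. Gamma(12, 41.7).
Mode = (a−1)/b = 11/41.7 ≈ 0.2638.

λ̂_MAP = 0.2638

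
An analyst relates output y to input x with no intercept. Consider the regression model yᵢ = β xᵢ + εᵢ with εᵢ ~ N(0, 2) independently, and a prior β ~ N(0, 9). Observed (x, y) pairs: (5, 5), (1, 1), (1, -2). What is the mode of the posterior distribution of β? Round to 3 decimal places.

β̂_MAP = 0.882

log p(β | y) = −Σ(yᵢ − βxᵢ)²/(2·2) − β²/(2·9) + const.
Setting the derivative to zero: Σxᵢ(yᵢ − βxᵢ)/2 − β/9 = 0, so β = Σxᵢyᵢ / (Σxᵢ² + σ²/τ²).
Σxᵢyᵢ = 5·5 + 1·1 + 1·(-2) = 24; Σxᵢ² = 27; σ²/τ² = 2/9.
β̂_MAP = 24 / (27 + 2/9) = 24/(245/9) = 216/245 ≈ 0.882.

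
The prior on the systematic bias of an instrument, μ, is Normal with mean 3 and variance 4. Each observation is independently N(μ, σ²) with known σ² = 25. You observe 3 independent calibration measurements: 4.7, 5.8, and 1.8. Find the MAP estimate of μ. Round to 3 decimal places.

μ̂_MAP = 3.357

n = 3; x̄ = (4.7 + 5.8 + 1.8)/3 = 12.3/3 = 4.1.
For a Normal prior and Normal likelihood with known variance, the posterior is Normal; its mode equals its mean, the precision-weighted average.
Prior precision 1/σ₀² = 1/4 = 0.25; data precision n/σ² = 3/25 = 0.12.
μ̂ = (0.25·3 + 0.12·4.1) / (0.25 + 0.12) = 1.242/0.37 = 621/185 ≈ 3.357.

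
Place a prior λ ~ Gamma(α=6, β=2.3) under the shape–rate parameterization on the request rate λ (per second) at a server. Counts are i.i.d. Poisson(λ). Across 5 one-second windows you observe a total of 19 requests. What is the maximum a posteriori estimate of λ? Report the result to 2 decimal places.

Σxᵢ = 19, n = 5.
Posterior ∝ λ^5e^(−2.3λ) · λ^19e^(−5λ) = λ^24e^(−7.3λ), i.e. Gamma(shape=25, rate=7.3).
The mode of a Gamma(a, b) with a ≥ 1 (shape–rate) is (a−1)/b = 24/7.3 ≈ 3.29.

λ̂_MAP = 3.29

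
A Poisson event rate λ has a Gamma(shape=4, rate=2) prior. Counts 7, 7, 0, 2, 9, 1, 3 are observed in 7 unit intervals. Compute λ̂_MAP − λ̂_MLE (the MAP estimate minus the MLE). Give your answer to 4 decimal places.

MAP − MLE = -0.5873

Σxᵢ = 29. Posterior is Gamma(33, 9); MAP = (33−1)/9 = 32/9 ≈ 3.55556.
MLE = x̄ = 29/7 ≈ 4.14286.
Difference = 32/9 − 29/7 = -37/63 ≈ -0.5873.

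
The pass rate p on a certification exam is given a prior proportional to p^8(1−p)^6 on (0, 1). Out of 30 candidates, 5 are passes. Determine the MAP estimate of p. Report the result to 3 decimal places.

The prior density ∝ p^8(1−p)^6 is the kernel of Beta(9, 7).
Data: 5 successes in 30 trials. The binomial likelihood contributes p^5(1−p)^25, so the posterior is Beta(9+5, 7+25) = Beta(14, 32).
For Beta(a, b) with a, b > 1 the mode is (a−1)/(a+b−2) = 13/44 ≈ 0.295.

p̂_MAP = 0.295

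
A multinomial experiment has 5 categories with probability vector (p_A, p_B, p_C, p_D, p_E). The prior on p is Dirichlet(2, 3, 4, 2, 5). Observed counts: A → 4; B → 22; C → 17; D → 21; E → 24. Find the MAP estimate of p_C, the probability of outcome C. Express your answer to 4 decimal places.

MAP estimate of p_C = 0.2020

The posterior is Dirichlet(αᵢ + nᵢ) = Dirichlet(6, 25, 21, 23, 29).
For a Dirichlet(a₁,…,a_K) with all aᵢ > 1, the mode has j-th component (aⱼ − 1)/(Σaᵢ − K).
Here Σaᵢ = 104 and K = 5, so p_C = (21 − 1)/(104 − 5) = 20/99 ≈ 0.2020.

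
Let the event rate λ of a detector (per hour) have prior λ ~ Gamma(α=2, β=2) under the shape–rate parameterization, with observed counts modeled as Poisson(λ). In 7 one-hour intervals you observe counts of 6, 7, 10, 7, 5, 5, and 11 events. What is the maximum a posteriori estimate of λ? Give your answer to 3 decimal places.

λ̂_MAP = 5.778

Σxᵢ = 6+7+10+7+5+5+11 = 51, with n = 7.
Posterior ∝ λe^(−2λ) · λ^51e^(−7λ) = λ^52e^(−9λ), i.e. Gamma(shape=53, rate=9).
The mode of a Gamma(a, b) with a ≥ 1 (shape–rate) is (a−1)/b = 52/9 ≈ 5.778.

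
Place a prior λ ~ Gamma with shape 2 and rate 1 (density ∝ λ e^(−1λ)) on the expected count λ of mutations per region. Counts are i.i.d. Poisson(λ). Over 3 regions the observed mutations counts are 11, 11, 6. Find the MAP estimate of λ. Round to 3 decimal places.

λ̂_MAP = 7.250

Σxᵢ = 11+11+6 = 28, with n = 3.
Posterior ∝ λe^(−1λ) · λ^28e^(−3λ) = λ^29e^(−4λ), i.e. Gamma(shape=30, rate=4).
The mode of a Gamma(a, b) with a ≥ 1 (shape–rate) is (a−1)/b = 29/4 ≈ 7.250.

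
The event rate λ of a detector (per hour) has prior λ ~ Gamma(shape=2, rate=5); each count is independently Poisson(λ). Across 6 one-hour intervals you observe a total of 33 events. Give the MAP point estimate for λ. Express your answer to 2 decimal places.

Σxᵢ = 33, n = 6.
Posterior ∝ λe^(−5λ) · λ^33e^(−6λ) = λ^34e^(−11λ), i.e. Gamma(shape=35, rate=11).
The mode of a Gamma(a, b) with a ≥ 1 (shape–rate) is (a−1)/b = 34/11 ≈ 3.09.

λ̂_MAP = 3.09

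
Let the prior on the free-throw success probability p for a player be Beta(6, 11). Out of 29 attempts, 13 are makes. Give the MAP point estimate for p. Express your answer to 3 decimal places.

p̂_MAP = 0.409

Prior: Beta(6, 11).
Data: 13 successes in 29 trials. The binomial likelihood contributes p^13(1−p)^16, so the posterior is Beta(6+13, 11+16) = Beta(19, 27).
For Beta(a, b) with a, b > 1 the mode is (a−1)/(a+b−2) = 18/44 ≈ 0.409.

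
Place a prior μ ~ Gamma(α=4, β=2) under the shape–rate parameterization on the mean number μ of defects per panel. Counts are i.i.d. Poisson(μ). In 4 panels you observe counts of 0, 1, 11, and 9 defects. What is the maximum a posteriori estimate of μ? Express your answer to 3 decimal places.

Σxᵢ = 0+1+11+9 = 21, with n = 4.
Posterior ∝ μ^3e^(−2μ) · μ^21e^(−4μ) = μ^24e^(−6μ), i.e. Gamma(shape=25, rate=6).
The mode of a Gamma(a, b) with a ≥ 1 (shape–rate) is (a−1)/b = 24/6 ≈ 4.000.

μ̂_MAP = 4.000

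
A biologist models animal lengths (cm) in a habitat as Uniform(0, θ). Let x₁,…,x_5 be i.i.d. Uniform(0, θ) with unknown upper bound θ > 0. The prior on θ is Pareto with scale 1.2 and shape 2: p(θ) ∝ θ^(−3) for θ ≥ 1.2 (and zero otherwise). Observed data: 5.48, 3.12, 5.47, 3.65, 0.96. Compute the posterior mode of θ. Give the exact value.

The Uniform(0, θ) likelihood is θ^(−n) for θ ≥ max(xᵢ), zero otherwise. Here max(xᵢ) = 5.48.
Posterior ∝ θ^(−3) · θ^(−5) = θ^(−8) on θ ≥ max(1.2, 5.48) = 5.48.
This density is strictly decreasing in θ, so the posterior mode lies at the lower boundary of the support.

θ̂_MAP = 5.48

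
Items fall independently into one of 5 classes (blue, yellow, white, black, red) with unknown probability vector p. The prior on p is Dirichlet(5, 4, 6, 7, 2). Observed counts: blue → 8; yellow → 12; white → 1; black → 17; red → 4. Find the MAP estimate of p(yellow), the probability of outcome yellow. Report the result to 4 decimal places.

The posterior is Dirichlet(αᵢ + nᵢ) = Dirichlet(13, 16, 7, 24, 6).
For a Dirichlet(a₁,…,a_K) with all aᵢ > 1, the mode has j-th component (aⱼ − 1)/(Σaᵢ − K).
Here Σaᵢ = 66 and K = 5, so p(yellow) = (16 − 1)/(66 − 5) = 15/61 ≈ 0.2459.

MAP estimate of p(yellow) = 0.2459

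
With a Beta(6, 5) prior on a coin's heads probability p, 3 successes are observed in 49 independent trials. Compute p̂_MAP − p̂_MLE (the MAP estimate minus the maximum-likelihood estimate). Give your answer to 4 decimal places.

Posterior is Beta(9, 51); MAP = (9−1)/(60−2) = 8/58 ≈ 0.13793.
MLE ignores the prior: p̂_MLE = k/n = 3/49 ≈ 0.06122.
Difference = 8/58 − 3/49 = 109/1421 ≈ 0.0767.

MAP − MLE = 0.0767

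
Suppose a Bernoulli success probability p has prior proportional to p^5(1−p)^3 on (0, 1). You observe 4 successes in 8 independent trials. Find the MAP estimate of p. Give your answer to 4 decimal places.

The prior density ∝ p^5(1−p)^3 is the kernel of Beta(6, 4).
Data: 4 successes in 8 trials. The binomial likelihood contributes p^4(1−p)^4, so the posterior is Beta(6+4, 4+4) = Beta(10, 8).
For Beta(a, b) with a, b > 1 the mode is (a−1)/(a+b−2) = 9/16 ≈ 0.5625.

p̂_MAP = 0.5625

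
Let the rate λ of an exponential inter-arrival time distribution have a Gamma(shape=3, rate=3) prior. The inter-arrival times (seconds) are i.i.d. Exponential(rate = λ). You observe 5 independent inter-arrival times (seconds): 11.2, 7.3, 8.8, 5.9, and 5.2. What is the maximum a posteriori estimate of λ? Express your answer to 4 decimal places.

The Exponential(rate=λ) likelihood is ∝ λ^n e^(−λΣtᵢ). Here n = 5 and Σtᵢ = 11.2 + 7.3 + 8.8 + 5.9 + 5.2 = 38.4.
Posterior ∝ λ^2e^(−3λ) · λ^5e^(−38.4λ) = λ^7e^(−41.4λ), i.e. Gamma(8, 41.4).
Mode = (a−1)/b = 7/41.4 ≈ 0.1691.

λ̂_MAP = 0.1691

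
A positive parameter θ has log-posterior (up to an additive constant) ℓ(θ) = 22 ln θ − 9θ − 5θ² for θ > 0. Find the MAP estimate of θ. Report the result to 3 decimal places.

θ̂_MAP = 1.100

ℓ'(θ) = 22/θ − 9 − 10θ. Setting this to zero and multiplying by θ: 10θ² + 9θ − 22 = 0.
θ = (−9 + √(9² + 4·10·22)) / (2·10) = (−9 + √961) / 20 = (−9 + 31)/20 = 11/10.
ℓ''(θ) = −22/θ² − 10 < 0, confirming a maximum.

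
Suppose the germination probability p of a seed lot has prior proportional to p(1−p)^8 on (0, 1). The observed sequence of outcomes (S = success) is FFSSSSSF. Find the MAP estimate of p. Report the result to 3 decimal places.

p̂_MAP = 0.353

The prior density ∝ p(1−p)^8 is the kernel of Beta(2, 9).
Data: 5 successes in 8 trials (from the sequence). The binomial likelihood contributes p^5(1−p)^3, so the posterior is Beta(2+5, 9+3) = Beta(7, 12).
For Beta(a, b) with a, b > 1 the mode is (a−1)/(a+b−2) = 6/17 ≈ 0.353.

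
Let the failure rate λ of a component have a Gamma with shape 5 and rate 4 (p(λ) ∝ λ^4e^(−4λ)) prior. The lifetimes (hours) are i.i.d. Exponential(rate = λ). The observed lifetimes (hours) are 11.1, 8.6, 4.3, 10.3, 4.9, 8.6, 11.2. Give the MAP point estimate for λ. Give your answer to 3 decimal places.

λ̂_MAP = 0.175

The Exponential(rate=λ) likelihood is ∝ λ^n e^(−λΣtᵢ). Here n = 7 and Σtᵢ = 11.1 + 8.6 + 4.3 + 10.3 + 4.9 + 8.6 + 11.2 = 59.
Posterior ∝ λ^4e^(−4λ) · λ^7e^(−59λ) = λ^11e^(−63λ), i.e. Gamma(12, 63).
Mode = (a−1)/b = 11/63 ≈ 0.175.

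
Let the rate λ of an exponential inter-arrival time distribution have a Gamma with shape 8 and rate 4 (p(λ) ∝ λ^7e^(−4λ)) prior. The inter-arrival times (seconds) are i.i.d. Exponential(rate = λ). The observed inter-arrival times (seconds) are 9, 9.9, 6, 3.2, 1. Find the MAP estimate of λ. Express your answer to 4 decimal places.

The Exponential(rate=λ) likelihood is ∝ λ^n e^(−λΣtᵢ). Here n = 5 and Σtᵢ = 9 + 9.9 + 6 + 3.2 + 1 = 29.1.
Posterior ∝ λ^7e^(−4λ) · λ^5e^(−29.1λ) = λ^12e^(−33.1λ), i.e. Gamma(13, 33.1).
Mode = (a−1)/b = 12/33.1 ≈ 0.3625.

λ̂_MAP = 0.3625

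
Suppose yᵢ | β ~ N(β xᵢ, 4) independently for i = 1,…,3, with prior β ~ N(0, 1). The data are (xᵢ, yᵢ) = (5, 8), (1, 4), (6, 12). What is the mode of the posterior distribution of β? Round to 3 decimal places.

log p(β | y) = −Σ(yᵢ − βxᵢ)²/(2·4) − β²/(2·1) + const.
Setting the derivative to zero: Σxᵢ(yᵢ − βxᵢ)/4 − β/1 = 0, so β = Σxᵢyᵢ / (Σxᵢ² + σ²/τ²).
Σxᵢyᵢ = 5·8 + 1·4 + 6·12 = 116; Σxᵢ² = 62; σ²/τ² = 4.
β̂_MAP = 116 / (62 + 4) = 116/66 ≈ 1.758.

β̂_MAP = 1.758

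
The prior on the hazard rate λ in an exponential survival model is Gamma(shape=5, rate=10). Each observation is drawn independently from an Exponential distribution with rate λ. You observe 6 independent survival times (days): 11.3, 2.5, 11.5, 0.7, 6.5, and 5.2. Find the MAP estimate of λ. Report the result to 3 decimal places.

λ̂_MAP = 0.210

The Exponential(rate=λ) likelihood is ∝ λ^n e^(−λΣtᵢ). Here n = 6 and Σtᵢ = 11.3 + 2.5 + 11.5 + 0.7 + 6.5 + 5.2 = 37.7.
Posterior ∝ λ^4e^(−10λ) · λ^6e^(−37.7λ) = λ^10e^(−47.7λ), i.e. Gamma(11, 47.7).
Mode = (a−1)/b = 10/47.7 ≈ 0.210.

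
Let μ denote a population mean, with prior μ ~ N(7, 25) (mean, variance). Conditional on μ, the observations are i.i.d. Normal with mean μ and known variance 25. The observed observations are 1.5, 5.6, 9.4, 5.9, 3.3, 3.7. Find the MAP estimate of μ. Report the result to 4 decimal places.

n = 6; x̄ = (1.5 + 5.6 + 9.4 + 5.9 + 3.3 + 3.7)/6 = 29.4/6 = 4.9.
For a Normal prior and Normal likelihood with known variance, the posterior is Normal; its mode equals its mean, the precision-weighted average.
Prior precision 1/σ₀² = 1/25 = 0.04; data precision n/σ² = 6/25 = 0.24.
μ̂ = (0.04·7 + 0.24·4.9) / (0.04 + 0.24) = 1.456/0.28 = 5.2000.

μ̂_MAP = 5.2000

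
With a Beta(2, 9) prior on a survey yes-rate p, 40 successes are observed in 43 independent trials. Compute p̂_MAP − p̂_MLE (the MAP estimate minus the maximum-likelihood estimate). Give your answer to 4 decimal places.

Posterior is Beta(42, 12); MAP = (42−1)/(54−2) = 41/52 ≈ 0.78846.
MLE ignores the prior: p̂_MLE = k/n = 40/43 ≈ 0.93023.
Difference = 41/52 − 40/43 = -317/2236 ≈ -0.1418.

MAP − MLE = -0.1418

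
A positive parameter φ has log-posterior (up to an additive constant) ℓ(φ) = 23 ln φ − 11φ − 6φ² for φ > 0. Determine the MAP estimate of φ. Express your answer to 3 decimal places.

φ̂_MAP = 1.000

ℓ'(φ) = 23/φ − 11 − 12φ. Setting this to zero and multiplying by φ: 12φ² + 11φ − 23 = 0.
φ = (−11 + √(11² + 4·12·23)) / (2·12) = (−11 + √1225) / 24 = (−11 + 35)/24 = 1.
ℓ''(φ) = −23/φ² − 12 < 0, confirming a maximum.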